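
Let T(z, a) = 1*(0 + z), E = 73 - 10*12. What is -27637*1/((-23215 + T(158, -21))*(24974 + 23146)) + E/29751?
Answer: -121334291/78035033080 ≈ -0.0015549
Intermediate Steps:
E = -47 (E = 73 - 120 = -47)
T(z, a) = z (T(z, a) = 1*z = z)
-27637*1/((-23215 + T(158, -21))*(24974 + 23146)) + E/29751 = -27637*1/((-23215 + 158)*(24974 + 23146)) - 47/29751 = -27637/((-23057*48120)) - 47*1/29751 = -27637/(-1109502840) - 1/633 = -27637*(-1/1109502840) - 1/633 = 27637/1109502840 - 1/633 = -121334291/78035033080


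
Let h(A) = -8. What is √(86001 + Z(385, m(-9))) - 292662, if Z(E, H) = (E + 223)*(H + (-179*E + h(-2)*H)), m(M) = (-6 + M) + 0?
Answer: -292662 + I*√41750479 ≈ -2.9266e+5 + 6461.5*I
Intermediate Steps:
m(M) = -6 + M
Z(E, H) = (223 + E)*(-179*E - 7*H) (Z(E, H) = (E + 223)*(H + (-179*E - 8*H)) = (223 + E)*(-179*E - 7*H))
√(86001 + Z(385, m(-9))) - 292662 = √(86001 + (-39917*385 - 1561*(-6 - 9) - 179*385² - 7*385*(-6 - 9))) - 292662 = √(86001 + (-15368045 - 1561*(-15) - 179*148225 - 7*385*(-15))) - 292662 = √(86001 + (-15368045 + 23415 - 26532275 + 40425)) - 292662 = √(86001 - 41836480) - 292662 = √(-41750479) - 292662 = I*√41750479 - 292662 = -292662 + I*√41750479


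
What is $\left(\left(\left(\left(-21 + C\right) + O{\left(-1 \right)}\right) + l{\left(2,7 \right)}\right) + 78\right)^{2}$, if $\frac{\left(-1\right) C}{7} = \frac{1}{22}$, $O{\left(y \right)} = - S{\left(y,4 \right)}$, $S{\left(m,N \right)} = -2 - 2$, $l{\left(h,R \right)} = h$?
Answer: $\frac{1901641}{484} \approx 3929.0$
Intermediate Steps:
$S{\left(m,N \right)} = -4$ ($S{\left(m,N \right)} = -2 - 2 = -4$)
$O{\left(y \right)} = 4$ ($O{\left(y \right)} = \left(-1\right) \left(-4\right) = 4$)
$C = - \frac{7}{22} \approx -0.31818$
$\left(\left(\left(\left(-21 + C\right) + O{\left(-1 \right)}\right) + l{\left(2,7 \right)}\right) + 78\right)^{2} = \left(\left(\left(\left(-21 - \frac{7}{22}\right) + 4\right) + 2\right) + 78\right)^{2} = \left(\left(\left(- \frac{469}{22} + 4\right) + 2\right) + 78\right)^{2} = \left(\left(- \frac{381}{22} + 2\right) + 78\right)^{2} = \left(- \frac{337}{22} + 78\right)^{2} = \left(\frac{1379}{22}\right)^{2} = \frac{1901641}{484}$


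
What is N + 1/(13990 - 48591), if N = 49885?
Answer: 1726070884/34601 ≈ 49885.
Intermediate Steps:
N + 1/(13990 - 48591) = 49885 + 1/(13990 - 48591) = 49885 + 1/(-34601) = 49885 - 1/34601 = 1726070884/34601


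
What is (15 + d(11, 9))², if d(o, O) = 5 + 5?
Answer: 625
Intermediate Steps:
d(o, O) = 10
(15 + d(11, 9))² = (15 + 10)² = 25² = 625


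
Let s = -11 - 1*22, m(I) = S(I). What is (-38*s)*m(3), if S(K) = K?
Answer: 3762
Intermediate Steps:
m(I) = I
s = -33 (s = -11 - 22 = -33)
(-38*s)*m(3) = -38*(-33)*3 = 1254*3 = 3762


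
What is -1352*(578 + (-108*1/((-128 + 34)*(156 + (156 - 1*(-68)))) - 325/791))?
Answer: -2758010538972/3531815 ≈ -7.8091e+5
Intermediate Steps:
-1352*(578 + (-108*1/((-128 + 34)*(156 + (156 - 1*(-68)))) - 325/791)) = -1352*(578 + (-108*(-1/(94*(156 + (156 + 68)))) - 325*1/791)) = -1352*(578 + (-108*(-1/(94*(156 + 224))) - 325/791)) = -1352*(578 + (-108/((-94*380)) - 325/791)) = -1352*(578 + (-108/(-35720) - 325/791)) = -1352*(578 + (-108*(-1/35720) - 325/791)) = -1352*(578 + (27/8930 - 325/791)) = -1352*(578 - 2880893/7063630) = -1352*4079897247/7063630 = -2758010538972/3531815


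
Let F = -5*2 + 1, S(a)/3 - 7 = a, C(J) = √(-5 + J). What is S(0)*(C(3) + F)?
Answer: -189 + 21*I*√2 ≈ -189.0 + 29.698*I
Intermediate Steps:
S(a) = 21 + 3*a
F = -9 (F = -10 + 1 = -9)
S(0)*(C(3) + F) = (21 + 3*0)*(√(-5 + 3) - 9) = (21 + 0)*(√(-2) - 9) = 21*(I*√2 - 9) = 21*(-9 + I*√2) = -189 + 21*I*√2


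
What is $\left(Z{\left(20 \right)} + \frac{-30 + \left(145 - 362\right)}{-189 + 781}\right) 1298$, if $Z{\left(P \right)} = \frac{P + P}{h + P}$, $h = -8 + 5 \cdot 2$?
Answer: $\frac{538257}{296} \approx 1818.4$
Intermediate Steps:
$h = 2$ ($h = -8 + 10 = 2$)
$Z{\left(P \right)} = \frac{2 P}{2 + P}$ ($Z{\left(P \right)} = \frac{P + P}{2 + P} = \frac{2 P}{2 + P}$)
$\left(Z{\left(20 \right)} + \frac{-30 + \left(145 - 362\right)}{-189 + 781}\right) 1298 = \left(2 \cdot 20 \frac{1}{2 + 20} + \frac{-30 + \left(145 - 362\right)}{-189 + 781}\right) 1298 = \left(2 \cdot 20 \cdot \frac{1}{22} + \frac{-30 - 217}{592}\right) 1298 = \left(2 \cdot 20 \cdot \frac{1}{22} - \frac{247}{592}\right) 1298 = \left(\frac{20}{11} - \frac{247}{592}\right) 1298 = \frac{9123}{6512} \cdot 1298 = \frac{538257}{296}$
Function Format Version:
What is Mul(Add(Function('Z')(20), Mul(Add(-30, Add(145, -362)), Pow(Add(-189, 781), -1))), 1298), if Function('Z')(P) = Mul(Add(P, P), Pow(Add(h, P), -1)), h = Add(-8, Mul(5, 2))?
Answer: Rational(538257, 296) ≈ 1818.4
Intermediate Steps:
h = 2 (h = Add(-8, 10) = 2)
Function('Z')(P) = Mul(2, P, Pow(Add(2, P), -1)) (Function('Z')(P) = Mul(Add(P, P), Pow(Add(2, P), -1)) = Mul(Mul(2, P), Pow(Add(2, P), -1)) = Mul(2, P, Pow(Add(2, P), -1)))
Mul(Add(Function('Z')(20), Mul(Add(-30, Add(145, -362)), Pow(Add(-189, 781), -1))), 1298) = Mul(Add(Mul(2, 20, Pow(Add(2, 20), -1)), Mul(Add(-30, Add(145, -362)), Pow(Add(-189, 781), -1))), 1298) = Mul(Add(Mul(2, 20, Pow(22, -1)), Mul(Add(-30, -217), Pow(592, -1))), 1298) = Mul(Add(Mul(2, 20, Rational(1, 22)), Mul(-247, Rational(1, 592))), 1298) = Mul(Add(Rational(20, 11), Rational(-247, 592)), 1298) = Mul(Rational(9123, 6512), 1298) = Rational(538257, 296)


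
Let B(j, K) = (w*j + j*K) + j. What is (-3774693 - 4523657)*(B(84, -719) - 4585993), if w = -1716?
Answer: 39752822459150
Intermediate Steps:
B(j, K) = -1715*j + K*j (B(j, K) = (-1716*j + j*K) + j = (-1716*j + K*j) + j = -1715*j + K*j)
(-3774693 - 4523657)*(B(84, -719) - 4585993) = (-3774693 - 4523657)*(84*(-1715 - 719) - 4585993) = -8298350*(84*(-2434) - 4585993) = -8298350*(-204456 - 4585993) = -8298350*(-4790449) = 39752822459150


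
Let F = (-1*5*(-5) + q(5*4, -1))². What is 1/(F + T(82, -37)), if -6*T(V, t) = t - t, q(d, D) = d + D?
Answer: 1/1936 ≈ 0.00051653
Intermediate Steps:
q(d, D) = D + d
T(V, t) = 0 (T(V, t) = -(t - t)/6 = -⅙*0 = 0)
F = 1936 (F = (-1*5*(-5) + (-1 + 5*4))² = (-5*(-5) + (-1 + 20))² = (25 + 19)² = 44² = 1936)
1/(F + T(82, -37)) = 1/(1936 + 0) = 1/1936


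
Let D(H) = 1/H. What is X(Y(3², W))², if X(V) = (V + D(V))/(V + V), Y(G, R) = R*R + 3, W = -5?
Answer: 616225/2458624 ≈ 0.25064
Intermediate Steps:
Y(G, R) = 3 + R² (Y(G, R) = R² + 3 = 3 + R²)
X(V) = (V + 1/V)/(2*V) (X(V) = (V + 1/V)/(V + V) = (V + 1/V)/((2*V)) = (V + 1/V)*(1/(2*V)) = (V + 1/V)/(2*V))
X(Y(3², W))² = ((1 + (3 + (-5)²)²)/(2*(3 + (-5)²)²))² = ((1 + (3 + 25)²)/(2*(3 + 25)²))² = ((½)*(1 + 28²)/28²)² = ((½)*(1/784)*(1 + 784))² = ((½)*(1/784)*785)² = (785/1568)² = 616225/2458624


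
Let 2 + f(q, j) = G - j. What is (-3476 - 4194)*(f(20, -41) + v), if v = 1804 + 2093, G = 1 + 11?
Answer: -30281160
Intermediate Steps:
G = 12
v = 3897
f(q, j) = 10 - j (f(q, j) = -2 + (12 - j) = 10 - j)
(-3476 - 4194)*(f(20, -41) + v) = (-3476 - 4194)*((10 - 1*(-41)) + 3897) = -7670*((10 + 41) + 3897) = -7670*(51 + 3897) = -7670*3948 = -30281160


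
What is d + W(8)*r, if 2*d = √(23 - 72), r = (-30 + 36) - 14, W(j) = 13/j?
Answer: -13 + 7*I/2 ≈ -13.0 + 3.5*I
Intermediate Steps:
r = -8 (r = 6 - 14 = -8)
d = 7*I/2 (d = √(23 - 72)/2 = √(-49)/2 = (7*I)/2 = 7*I/2 ≈ 3.5*I)
d + W(8)*r = 7*I/2 + (13/8)*(-8) = 7*I/2 - 13 = -13 + 7*I/2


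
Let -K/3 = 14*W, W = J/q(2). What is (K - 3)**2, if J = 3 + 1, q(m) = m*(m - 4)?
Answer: 1521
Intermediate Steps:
q(m) = m*(-4 + m)
J = 4
W = -1 (W = 4/((2*(-4 + 2))) = 4/((2*(-2))) = 4/(-4) = 4*(-1/4) = -1)
K = 42 (K = -42*(-1) = -3*(-14) = 42)
(K - 3)**2 = (42 - 3)**2 = 39**2 = 1521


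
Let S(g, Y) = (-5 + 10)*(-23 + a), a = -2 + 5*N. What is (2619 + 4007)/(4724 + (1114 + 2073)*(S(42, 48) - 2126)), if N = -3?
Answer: -3313/3704119 ≈ -0.00089441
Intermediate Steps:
a = -17 (a = -2 + 5*(-3) = -2 - 15 = -17)
S(g, Y) = -200 (S(g, Y) = (-5 + 10)*(-23 - 17) = 5*(-40) = -200)
(2619 + 4007)/(4724 + (1114 + 2073)*(S(42, 48) - 2126)) = (2619 + 4007)/(4724 + (1114 + 2073)*(-200 - 2126)) = 6626/(4724 + 3187*(-2326)) = 6626/(4724 - 7412962) = 6626/(-7408238) = 6626*(-1/7408238) = -3313/3704119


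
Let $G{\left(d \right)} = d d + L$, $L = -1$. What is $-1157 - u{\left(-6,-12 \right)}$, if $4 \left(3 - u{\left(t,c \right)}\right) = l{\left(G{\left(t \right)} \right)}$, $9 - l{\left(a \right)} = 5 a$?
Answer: $- \frac{2403}{2} \approx -1201.5$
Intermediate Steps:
$G{\left(d \right)} = -1 + d^{2}$ ($G{\left(d \right)} = d d - 1 = d^{2} - 1 = -1 + d^{2}$)
$l{\left(a \right)} = 9 - 5 a$
$u{\left(t,c \right)} = - \frac{1}{2} + \frac{5 t^{2}}{4}$ ($u{\left(t,c \right)} = 3 - \frac{9 - 5 \left(-1 + t^{2}\right)}{4} = 3 - \frac{9 - \left(-5 + 5 t^{2}\right)}{4} = 3 - \frac{14 - 5 t^{2}}{4} = 3 + \left(- \frac{7}{2} + \frac{5 t^{2}}{4}\right) = - \frac{1}{2} + \frac{5 t^{2}}{4}$)
$-1157 - u{\left(-6,-12 \right)} = -1157 - \left(- \frac{1}{2} + \frac{5 \left(-6\right)^{2}}{4}\right) = -1157 - \left(- \frac{1}{2} + \frac{5}{4} \cdot 36\right) = -1157 - \left(- \frac{1}{2} + 45\right) = -1157 - \frac{89}{2} = - \frac{2403}{2}$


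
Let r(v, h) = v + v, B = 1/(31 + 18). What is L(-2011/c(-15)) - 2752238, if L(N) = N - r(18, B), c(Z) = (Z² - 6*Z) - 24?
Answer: -800913745/291 ≈ -2.7523e+6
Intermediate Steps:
B = 1/49 ≈ 0.020408
r(v, h) = 2*v
c(Z) = -24 + Z² - 6*Z
L(N) = -36 + N (L(N) = N - 2*18 = N - 1*36 = N - 36 = -36 + N)
L(-2011/c(-15)) - 2752238 = (-36 - 2011/(-24 + (-15)² - 6*(-15))) - 2752238 = (-36 - 2011/(-24 + 225 + 90)) - 2752238 = (-36 - 2011/291) - 2752238 = -12487/291 - 2752238 = -800913745/291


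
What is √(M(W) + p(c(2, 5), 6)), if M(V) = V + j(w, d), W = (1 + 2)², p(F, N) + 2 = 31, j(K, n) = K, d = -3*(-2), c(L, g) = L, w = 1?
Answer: √39 ≈ 6.2450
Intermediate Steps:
d = 6
p(F, N) = 29 (p(F, N) = -2 + 31 = 29)
W = 9 (W = 3² = 9)
M(V) = 1 + V (M(V) = V + 1 = 1 + V)
√(M(W) + p(c(2, 5), 6)) = √((1 + 9) + 29) = √(10 + 29) = √39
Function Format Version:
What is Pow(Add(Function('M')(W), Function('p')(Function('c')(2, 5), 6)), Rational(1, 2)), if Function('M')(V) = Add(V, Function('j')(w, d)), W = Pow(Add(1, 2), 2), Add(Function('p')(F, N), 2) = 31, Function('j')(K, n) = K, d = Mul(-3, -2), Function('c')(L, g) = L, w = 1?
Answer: Pow(39, Rational(1, 2)) ≈ 6.2450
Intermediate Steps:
d = 6
Function('p')(F, N) = 29 (Function('p')(F, N) = Add(-2, 31) = 29)
W = 9 (W = Pow(3, 2) = 9)
Function('M')(V) = Add(1, V) (Function('M')(V) = Add(V, 1) = Add(1, V))
Pow(Add(Function('M')(W), Function('p')(Function('c')(2, 5), 6)), Rational(1, 2)) = Pow(Add(Add(1, 9), 29), Rational(1, 2)) = Pow(Add(10, 29), Rational(1, 2)) = Pow(39, Rational(1, 2))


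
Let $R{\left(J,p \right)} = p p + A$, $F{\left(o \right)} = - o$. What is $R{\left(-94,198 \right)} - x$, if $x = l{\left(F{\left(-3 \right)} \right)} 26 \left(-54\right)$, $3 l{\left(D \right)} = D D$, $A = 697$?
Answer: $44113$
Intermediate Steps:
$R{\left(J,p \right)} = 697 + p^{2}$ ($R{\left(J,p \right)} = p p + 697 = p^{2} + 697 = 697 + p^{2}$)
$l{\left(D \right)} = \frac{D^{2}}{3}$ ($l{\left(D \right)} = \frac{D D}{3} = \frac{D^{2}}{3}$)
$x = -4212$ ($x = \frac{\left(\left(-1\right) \left(-3\right)\right)^{2}}{3} \cdot 26 \left(-54\right) = \frac{3^{2}}{3} \cdot 26 \left(-54\right) = \frac{1}{3} \cdot 9 \cdot 26 \left(-54\right) = 3 \cdot 26 \left(-54\right) = 78 \left(-54\right) = -4212$)
$R{\left(-94,198 \right)} - x = \left(697 + 198^{2}\right) - -4212 = \left(697 + 39204\right) + 4212 = 39901 + 4212 = 44113$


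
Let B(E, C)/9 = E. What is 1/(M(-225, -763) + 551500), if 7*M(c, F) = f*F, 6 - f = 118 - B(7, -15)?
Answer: 1/556841 ≈ 1.7958e-6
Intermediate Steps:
B(E, C) = 9*E
f = -49 (f = 6 - (118 - 9*7) = 6 - (118 - 1*63) = 6 - (118 - 63) = 6 - 1*55 = 6 - 55 = -49)
M(c, F) = -7*F (M(c, F) = (-49*F)/7 = -7*F)
1/(M(-225, -763) + 551500) = 1/(-7*(-763) + 551500) = 1/(5341 + 551500) = 1/556841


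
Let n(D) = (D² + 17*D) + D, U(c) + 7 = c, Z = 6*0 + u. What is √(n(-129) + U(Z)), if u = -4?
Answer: 14*√73 ≈ 119.62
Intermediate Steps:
Z = -4 (Z = 6*0 - 4 = 0 - 4 = -4)
U(c) = -7 + c
n(D) = D² + 18*D
√(n(-129) + U(Z)) = √(-129*(18 - 129) + (-7 - 4)) = √(-129*(-111) - 11) = √(14319 - 11) = √14308 = 14*√73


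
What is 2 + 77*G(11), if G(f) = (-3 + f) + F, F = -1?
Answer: 541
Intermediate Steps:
G(f) = -4 + f (G(f) = (-3 + f) - 1 = -4 + f)
2 + 77*G(11) = 2 + 77*(-4 + 11) = 2 + 77*7 = 2 + 539 = 541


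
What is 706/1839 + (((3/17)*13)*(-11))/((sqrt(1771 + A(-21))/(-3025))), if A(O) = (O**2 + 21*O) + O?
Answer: 706/1839 + 51909*sqrt(70)/238 ≈ 1825.2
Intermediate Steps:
A(O) = O**2 + 22*O
706/1839 + (((3/17)*13)*(-11))/((sqrt(1771 + A(-21))/(-3025))) = 706/1839 + (((3/17)*13)*(-11))/((sqrt(1771 - 21*(22 - 21))/(-3025))) = 706*(1/1839) + (((3*(1/17))*13)*(-11))/((sqrt(1771 - 21*1)*(-1/3025))) = 706/1839 + (((3/17)*13)*(-11))/((sqrt(1771 - 21)*(-1/3025))) = 706/1839 + ((39/17)*(-11))/((sqrt(1750)*(-1/3025))) = 706/1839 - 429*(-121*sqrt(70)/14)/17 = 706/1839 - (-51909)*sqrt(70)/238 = 706/1839 + 51909*sqrt(70)/238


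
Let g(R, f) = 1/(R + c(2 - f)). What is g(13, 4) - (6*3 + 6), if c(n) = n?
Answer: -263/11 ≈ -23.909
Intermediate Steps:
g(R, f) = 1/(2 + R - f) (g(R, f) = 1/(R + (2 - f)) = 1/(2 + R - f))
g(13, 4) - (6*3 + 6) = 1/(2 + 13 - 1*4) - (6*3 + 6) = 1/(2 + 13 - 4) - (18 + 6) = 1/11 - 1*24 = 1/11 - 24 = -263/11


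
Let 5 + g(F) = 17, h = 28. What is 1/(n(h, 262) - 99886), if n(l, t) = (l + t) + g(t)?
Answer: -1/99584 ≈ -1.0042e-5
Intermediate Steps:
g(F) = 12 (g(F) = -5 + 17 = 12)
n(l, t) = 12 + l + t (n(l, t) = (l + t) + 12 = 12 + l + t)
1/(n(h, 262) - 99886) = 1/((12 + 28 + 262) - 99886) = 1/(302 - 99886) = 1/(-99584) = -1/99584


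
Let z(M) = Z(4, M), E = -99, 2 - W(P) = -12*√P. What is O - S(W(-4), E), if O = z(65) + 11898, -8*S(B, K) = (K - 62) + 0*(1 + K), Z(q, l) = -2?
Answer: 95007/8 ≈ 11876.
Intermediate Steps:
W(P) = 2 + 12*√P (W(P) = 2 - (-12)*√P = 2 + 12*√P)
z(M) = -2
S(B, K) = 31/4 - K/8 (S(B, K) = -((K - 62) + 0*(1 + K))/8 = -((-62 + K) + 0)/8 = -(-62 + K)/8 = 31/4 - K/8)
O = 11896 (O = -2 + 11898 = 11896)
O - S(W(-4), E) = 11896 - (31/4 - ⅛*(-99)) = 11896 - (31/4 + 99/8) = 11896 - 1*161/8 = 11896 - 161/8 = 95007/8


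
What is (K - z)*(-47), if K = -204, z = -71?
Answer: 6251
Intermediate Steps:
(K - z)*(-47) = (-204 - 1*(-71))*(-47) = (-204 + 71)*(-47) = -133*(-47) = 6251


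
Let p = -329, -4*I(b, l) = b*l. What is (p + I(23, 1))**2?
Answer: 1792921/16 ≈ 1.1206e+5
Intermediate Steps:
I(b, l) = -b*l/4
(p + I(23, 1))**2 = (-329 - 1/4*23*1)**2 = (-329 - 23/4)**2 = (-1339/4)**2 = 1792921/16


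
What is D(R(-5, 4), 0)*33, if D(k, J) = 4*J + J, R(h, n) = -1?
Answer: 0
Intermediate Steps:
D(k, J) = 5*J
D(R(-5, 4), 0)*33 = (5*0)*33 = 0*33 = 0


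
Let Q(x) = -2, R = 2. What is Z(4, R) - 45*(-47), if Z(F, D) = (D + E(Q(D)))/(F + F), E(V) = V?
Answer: 2115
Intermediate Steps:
Z(F, D) = (-2 + D)/(2*F) (Z(F, D) = (D - 2)/(F + F) = (-2 + D)/((2*F)) = (-2 + D)*(1/(2*F)) = (-2 + D)/(2*F))
Z(4, R) - 45*(-47) = (½)*(-2 + 2)/4 - 45*(-47) = (½)*(¼)*0 + 2115 = 0 + 2115 = 2115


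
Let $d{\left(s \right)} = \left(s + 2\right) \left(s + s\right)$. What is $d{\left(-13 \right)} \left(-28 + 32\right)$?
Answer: $1144$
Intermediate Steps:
$d{\left(s \right)} = 2 s \left(2 + s\right)$ ($d{\left(s \right)} = \left(2 + s\right) 2 s = 2 s \left(2 + s\right)$)
$d{\left(-13 \right)} \left(-28 + 32\right) = 2 \left(-13\right) \left(2 - 13\right) \left(-28 + 32\right) = 2 \left(-13\right) \left(-11\right) 4 = 286 \cdot 4 = 1144$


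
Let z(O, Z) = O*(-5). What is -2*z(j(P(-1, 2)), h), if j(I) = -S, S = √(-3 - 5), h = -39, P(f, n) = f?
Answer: -20*I*√2 ≈ -28.284*I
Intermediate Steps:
S = 2*I*√2 (S = √(-8) = 2*I*√2 ≈ 2.8284*I)
j(I) = -2*I*√2
z(O, Z) = -5*O
-2*z(j(P(-1, 2)), h) = -(-10)*(-2*I*√2) = -20*I*√2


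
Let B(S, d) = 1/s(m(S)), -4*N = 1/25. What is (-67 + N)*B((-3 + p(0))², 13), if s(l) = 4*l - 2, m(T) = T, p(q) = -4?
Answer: -6701/19400 ≈ -0.34541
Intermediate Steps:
N = -1/100 (N = -¼/25 = -¼*1/25 = -1/100 ≈ -0.010000)
s(l) = -2 + 4*l
B(S, d) = 1/(-2 + 4*S)
(-67 + N)*B((-3 + p(0))², 13) = (-67 - 1/100)*(1/(2*(-1 + 2*(-3 - 4)²))) = -6701/(200*(-1 + 2*(-7)²)) = -6701/(200*(-1 + 2*49)) = -6701/(200*(-1 + 98)) = -6701/(200*97) = -6701/100*1/194 = -6701/19400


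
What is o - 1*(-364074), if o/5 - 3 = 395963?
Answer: 2343904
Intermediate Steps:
o = 1979830 (o = 15 + 5*395963 = 15 + 1979815 = 1979830)
o - 1*(-364074) = 1979830 - 1*(-364074) = 1979830 + 364074 = 2343904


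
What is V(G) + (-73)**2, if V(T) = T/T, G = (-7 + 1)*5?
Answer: 5330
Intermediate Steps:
G = -30 (G = -6*5 = -30)
V(T) = 1
V(G) + (-73)**2 = 1 + (-73)**2 = 1 + 5329 = 5330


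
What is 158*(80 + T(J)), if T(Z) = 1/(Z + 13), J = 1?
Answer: 88559/7 ≈ 12651.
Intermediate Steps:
T(Z) = 1/(13 + Z)
158*(80 + T(J)) = 158*(80 + 1/(13 + 1)) = 158*(80 + 1/14) = 158*(1121/14) = 88559/7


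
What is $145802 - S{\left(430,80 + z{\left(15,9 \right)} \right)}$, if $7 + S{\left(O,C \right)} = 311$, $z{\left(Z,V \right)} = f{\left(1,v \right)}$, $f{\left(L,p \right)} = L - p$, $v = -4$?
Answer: $145498$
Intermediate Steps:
$z{\left(Z,V \right)} = 5$ ($z{\left(Z,V \right)} = 1 - -4 = 1 + 4 = 5$)
$S{\left(O,C \right)} = 304$ ($S{\left(O,C \right)} = -7 + 311 = 304$)
$145802 - S{\left(430,80 + z{\left(15,9 \right)} \right)} = 145802 - 304 = 145498$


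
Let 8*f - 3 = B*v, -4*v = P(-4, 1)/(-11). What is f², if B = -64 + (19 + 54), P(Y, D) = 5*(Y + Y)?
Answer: 3249/7744 ≈ 0.41955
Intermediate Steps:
P(Y, D) = 10*Y (P(Y, D) = 5*(2*Y) = 10*Y)
B = 9 (B = -64 + 73 = 9)
v = -10/11 (v = -10*(-4)/(4*(-11)) = -(-10)*(-1)/11 = -¼*40/11 = -10/11 ≈ -0.90909)
f = -57/88 (f = 3/8 + (9*(-10/11))/8 = 3/8 + (⅛)*(-90/11) = 3/8 - 45/44 = -57/88 ≈ -0.64773)
f² = (-57/88)² = 3249/7744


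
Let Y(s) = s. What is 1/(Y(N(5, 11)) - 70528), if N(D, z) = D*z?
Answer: -1/70473 ≈ -1.4190e-5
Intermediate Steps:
1/(Y(N(5, 11)) - 70528) = 1/(5*11 - 70528) = 1/(55 - 70528) = 1/(-70473) = -1/70473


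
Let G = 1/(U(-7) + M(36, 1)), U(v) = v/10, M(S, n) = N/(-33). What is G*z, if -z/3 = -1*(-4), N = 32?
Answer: 3960/551 ≈ 7.1869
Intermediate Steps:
M(S, n) = -32/33 (M(S, n) = 32/(-33) = 32*(-1/33) = -32/33)
U(v) = v/10 (U(v) = v*(1/10) = v/10)
z = -12 (z = -(-3)*(-4) = -3*4 = -12)
G = -330/551 (G = 1/((1/10)*(-7) - 32/33) = 1/(-7/10 - 32/33) = 1/(-551/330) = -330/551 ≈ -0.59891)
G*z = -330/551*(-12) = 3960/551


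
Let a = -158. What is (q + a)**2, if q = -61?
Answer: 47961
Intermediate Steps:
(q + a)**2 = (-61 - 158)**2 = (-219)**2 = 47961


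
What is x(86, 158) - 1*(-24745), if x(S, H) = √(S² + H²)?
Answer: 24745 + 2*√8090 ≈ 24925.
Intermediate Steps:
x(S, H) = √(H² + S²)
x(86, 158) - 1*(-24745) = √(158² + 86²) - 1*(-24745) = √(24964 + 7396) + 24745 = √32360 + 24745 = 2*√8090 + 24745 = 24745 + 2*√8090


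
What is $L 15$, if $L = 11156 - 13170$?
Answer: $-30210$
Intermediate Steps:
$L = -2014$
$L 15 = \left(-2014\right) 15 = -30210$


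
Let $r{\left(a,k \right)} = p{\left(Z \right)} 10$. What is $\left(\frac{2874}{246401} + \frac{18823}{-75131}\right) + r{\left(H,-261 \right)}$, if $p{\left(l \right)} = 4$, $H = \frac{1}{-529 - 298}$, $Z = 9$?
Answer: $\frac{105153151673}{2644621933} \approx 39.761$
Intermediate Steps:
$H = - \frac{1}{827}$ ($H = \frac{1}{-827} = - \frac{1}{827} \approx -0.0012092$)
$r{\left(a,k \right)} = 40$ ($r{\left(a,k \right)} = 4 \cdot 10 = 40$)
$\left(\frac{2874}{246401} + \frac{18823}{-75131}\right) + r{\left(H,-261 \right)} = \left(\frac{2874}{246401} + \frac{18823}{-75131}\right) + 40 = \left(2874 \cdot \frac{1}{246401} + 18823 \left(- \frac{1}{75131}\right)\right) + 40 = \left(\frac{2874}{246401} - \frac{2689}{10733}\right) + 40 = - \frac{631725647}{2644621933} + 40 = \frac{105153151673}{2644621933}$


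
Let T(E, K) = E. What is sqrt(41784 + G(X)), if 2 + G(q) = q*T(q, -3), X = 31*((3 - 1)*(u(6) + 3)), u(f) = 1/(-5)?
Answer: sqrt(1797974)/5 ≈ 268.18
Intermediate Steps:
u(f) = -1/5
X = 868/5 (X = 31*((3 - 1)*(-1/5 + 3)) = 31*(2*(14/5)) = 31*(28/5) = 868/5 ≈ 173.60)
G(q) = -2 + q**2 (G(q) = -2 + q*q = -2 + q**2)
sqrt(41784 + G(X)) = sqrt(41784 + (-2 + (868/5)**2)) = sqrt(41784 + (-2 + 753424/25)) = sqrt(41784 + 753374/25) = sqrt(1797974/25) = sqrt(1797974)/5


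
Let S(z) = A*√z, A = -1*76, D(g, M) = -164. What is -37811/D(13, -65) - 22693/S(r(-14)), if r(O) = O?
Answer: 37811/164 - 22693*I*√14/1064 ≈ 230.55 - 79.802*I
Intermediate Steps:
A = -76
S(z) = -76*√z
-37811/D(13, -65) - 22693/S(r(-14)) = -37811/(-164) - 22693*I*√14/1064 = -37811*(-1/164) - 22693*I*√14/1064 = 37811/164 - 22693*I*√14/1064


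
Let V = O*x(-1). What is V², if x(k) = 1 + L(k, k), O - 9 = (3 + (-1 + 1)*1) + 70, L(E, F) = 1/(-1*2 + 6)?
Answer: 42025/4 ≈ 10506.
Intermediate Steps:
L(E, F) = ¼ (L(E, F) = 1/(-2 + 6) = 1/4 = ¼)
O = 82 (O = 9 + ((3 + (-1 + 1)*1) + 70) = 9 + ((3 + 0*1) + 70) = 9 + ((3 + 0) + 70) = 9 + (3 + 70) = 9 + 73 = 82)
x(k) = 5/4 (x(k) = 1 + ¼ = 5/4)
V = 205/2 (V = 82*(5/4) = 205/2 ≈ 102.50)
V² = (205/2)² = 42025/4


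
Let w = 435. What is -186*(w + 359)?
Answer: -147684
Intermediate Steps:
-186*(w + 359) = -186*(435 + 359) = -186*794 = -147684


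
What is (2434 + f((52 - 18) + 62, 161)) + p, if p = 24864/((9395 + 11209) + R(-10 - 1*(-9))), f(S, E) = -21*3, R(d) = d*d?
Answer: 48879319/20605 ≈ 2372.2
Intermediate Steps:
R(d) = d²
f(S, E) = -63
p = 24864/20605 (p = 24864/((9395 + 11209) + (-10 - 1*(-9))²) = 24864/(20604 + (-10 + 9)²) = 24864/(20604 + (-1)²) = 24864/(20604 + 1) = 24864/20605 ≈ 1.2067)
(2434 + f((52 - 18) + 62, 161)) + p = (2434 - 63) + 24864/20605 = 2371 + 24864/20605 = 48879319/20605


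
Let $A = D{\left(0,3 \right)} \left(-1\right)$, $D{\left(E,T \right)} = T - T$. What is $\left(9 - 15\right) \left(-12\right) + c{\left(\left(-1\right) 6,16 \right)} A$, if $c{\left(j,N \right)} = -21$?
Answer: $72$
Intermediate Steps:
$D{\left(E,T \right)} = 0$
$A = 0$ ($A = 0 \left(-1\right) = 0$)
$\left(9 - 15\right) \left(-12\right) + c{\left(\left(-1\right) 6,16 \right)} A = \left(9 - 15\right) \left(-12\right) - 0 = \left(-6\right) \left(-12\right) + 0 = 72 + 0 = 72$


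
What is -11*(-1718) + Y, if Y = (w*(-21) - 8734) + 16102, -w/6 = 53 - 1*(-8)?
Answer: 33952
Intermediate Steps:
w = -366 (w = -6*(53 - 1*(-8)) = -6*(53 + 8) = -6*61 = -366)
Y = 15054 (Y = (-366*(-21) - 8734) + 16102 = (7686 - 8734) + 16102 = -1048 + 16102 = 15054)
-11*(-1718) + Y = -11*(-1718) + 15054 = 18898 + 15054 = 33952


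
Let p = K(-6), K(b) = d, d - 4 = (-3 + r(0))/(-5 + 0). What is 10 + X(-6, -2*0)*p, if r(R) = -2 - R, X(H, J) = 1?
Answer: 15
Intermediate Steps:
d = 5 (d = 4 + (-3 + (-2 - 1*0))/(-5 + 0) = 4 + (-3 + (-2 + 0))/(-5) = 4 + (-3 - 2)*(-⅕) = 4 - 5*(-⅕) = 4 + 1 = 5)
K(b) = 5
p = 5
10 + X(-6, -2*0)*p = 10 + 1*5 = 10 + 5 = 15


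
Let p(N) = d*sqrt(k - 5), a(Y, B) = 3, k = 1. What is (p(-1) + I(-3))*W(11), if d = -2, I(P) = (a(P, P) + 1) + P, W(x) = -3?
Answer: -3 + 12*I ≈ -3.0 + 12.0*I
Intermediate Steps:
I(P) = 4 + P (I(P) = (3 + 1) + P = 4 + P)
p(N) = -4*I (p(N) = -2*sqrt(1 - 5) = -4*I)
(p(-1) + I(-3))*W(11) = (-4*I + (4 - 3))*(-3) = (-4*I + 1)*(-3) = (1 - 4*I)*(-3) = -3 + 12*I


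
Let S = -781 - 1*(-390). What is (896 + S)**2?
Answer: 255025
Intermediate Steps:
S = -391 (S = -781 + 390 = -391)
(896 + S)**2 = (896 - 391)**2 = 505**2 = 255025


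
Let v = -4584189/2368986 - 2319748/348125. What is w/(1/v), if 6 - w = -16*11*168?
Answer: -34953122841253137/137450541875 ≈ -2.5430e+5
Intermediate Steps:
w = 29574 (w = 6 - (-16*11)*168 = 6 - (-176)*168 = 6 - 1*(-29568) = 6 + 29568 = 29574)
v = -2363773777051/274901083750 (v = -4584189*1/2368986 - 2319748*1/348125 = -1528063/789662 - 2319748/348125 = -2363773777051/274901083750 ≈ -8.5986)
w/(1/v) = 29574/(1/(-2363773777051/274901083750)) = 29574/(-274901083750/2363773777051) = 29574*(-2363773777051/274901083750) = -34953122841253137/137450541875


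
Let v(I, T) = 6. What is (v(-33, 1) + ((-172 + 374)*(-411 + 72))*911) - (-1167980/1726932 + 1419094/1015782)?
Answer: -1519891762423064218/24363700567 ≈ -6.2383e+7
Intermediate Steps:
(v(-33, 1) + ((-172 + 374)*(-411 + 72))*911) - (-1167980/1726932 + 1419094/1015782) = (6 + ((-172 + 374)*(-411 + 72))*911) - (-1167980/1726932 + 1419094/1015782) = (6 + (202*(-339))*911) - (-1167980*1/1726932 + 1419094*(1/1015782)) = (6 - 68478*911) - (-291995/431733 + 709547/507891) = (6 - 62383458) - 1*17559246934/24363700567 = -62383452 - 17559246934/24363700567 = -1519891762423064218/24363700567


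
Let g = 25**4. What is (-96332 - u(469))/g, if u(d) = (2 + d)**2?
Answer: -318173/390625 ≈ -0.81452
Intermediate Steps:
g = 390625
(-96332 - u(469))/g = (-96332 - (2 + 469)**2)/390625 = (-96332 - 1*471**2)*(1/390625) = (-96332 - 1*221841)*(1/390625) = (-96332 - 221841)*(1/390625) = -318173*1/390625 = -318173/390625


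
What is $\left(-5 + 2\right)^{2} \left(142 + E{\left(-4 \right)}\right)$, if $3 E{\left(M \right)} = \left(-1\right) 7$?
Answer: $1257$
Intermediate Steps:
$E{\left(M \right)} = - \frac{7}{3}$ ($E{\left(M \right)} = \frac{\left(-1\right) 7}{3} = \frac{1}{3} \left(-7\right) = - \frac{7}{3}$)
$\left(-5 + 2\right)^{2} \left(142 + E{\left(-4 \right)}\right) = \left(-5 + 2\right)^{2} \left(142 - \frac{7}{3}\right) = \left(-3\right)^{2} \cdot \frac{419}{3} = 9 \cdot \frac{419}{3} = 1257$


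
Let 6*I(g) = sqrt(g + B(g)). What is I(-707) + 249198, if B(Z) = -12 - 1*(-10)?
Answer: 249198 + I*sqrt(709)/6 ≈ 2.492e+5 + 4.4378*I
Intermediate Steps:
B(Z) = -2 (B(Z) = -12 + 10 = -2)
I(g) = sqrt(-2 + g)/6 (I(g) = sqrt(g - 2)/6 = sqrt(-2 + g)/6)
I(-707) + 249198 = sqrt(-2 - 707)/6 + 249198 = sqrt(-709)/6 + 249198 = (I*sqrt(709))/6 + 249198 = I*sqrt(709)/6 + 249198 = 249198 + I*sqrt(709)/6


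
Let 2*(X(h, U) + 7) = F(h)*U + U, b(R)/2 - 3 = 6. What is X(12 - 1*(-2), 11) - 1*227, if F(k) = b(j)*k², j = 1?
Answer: 38351/2 ≈ 19176.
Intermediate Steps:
b(R) = 18 (b(R) = 6 + 2*6 = 6 + 12 = 18)
F(k) = 18*k²
X(h, U) = -7 + U/2 + 9*U*h² (X(h, U) = -7 + ((18*h²)*U + U)/2 = -7 + (18*U*h² + U)/2 = -7 + (U + 18*U*h²)/2 = -7 + (U/2 + 9*U*h²) = -7 + U/2 + 9*U*h²)
X(12 - 1*(-2), 11) - 1*227 = (-7 + (½)*11 + 9*11*(12 - 1*(-2))²) - 1*227 = (-7 + 11/2 + 9*11*(12 + 2)²) - 227 = (-7 + 11/2 + 9*11*14²) - 227 = (-7 + 11/2 + 9*11*196) - 227 = (-7 + 11/2 + 19404) - 227 = 38805/2 - 227 = 38351/2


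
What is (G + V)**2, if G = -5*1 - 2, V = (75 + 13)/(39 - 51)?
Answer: 1849/9 ≈ 205.44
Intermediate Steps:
V = -22/3 (V = 88/(-12) = 88*(-1/12) = -22/3 ≈ -7.3333)
G = -7 (G = -5 - 2 = -7)
(G + V)**2 = (-7 - 22/3)**2 = (-43/3)**2 = 1849/9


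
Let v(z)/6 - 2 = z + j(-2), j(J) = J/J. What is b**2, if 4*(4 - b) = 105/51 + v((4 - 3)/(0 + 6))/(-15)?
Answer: 3759721/260100 ≈ 14.455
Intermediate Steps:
j(J) = 1
v(z) = 18 + 6*z (v(z) = 12 + 6*(z + 1) = 12 + 6*(1 + z) = 12 + (6 + 6*z) = 18 + 6*z)
b = 1939/510 (b = 4 - (105/51 + (18 + 6*((4 - 3)/(0 + 6)))/(-15))/4 = 4 - (105*(1/51) + (18 + 6*(1/6))*(-1/15))/4 = 4 - (35/17 + (18 + 6*(1*(1/6)))*(-1/15))/4 = 4 - (35/17 + (18 + 6*(1/6))*(-1/15))/4 = 4 - (35/17 + (18 + 1)*(-1/15))/4 = 4 - (35/17 + 19*(-1/15))/4 = 4 - (35/17 - 19/15)/4 = 4 - 1/4*202/255 = 4 - 101/510 = 1939/510 ≈ 3.8020)
b**2 = (1939/510)**2 = 3759721/260100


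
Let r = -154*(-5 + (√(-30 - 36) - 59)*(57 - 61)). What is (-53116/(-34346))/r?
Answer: -13279/311501047 - 7588*I*√66/10279534551 ≈ -4.2629e-5 - 5.9969e-6*I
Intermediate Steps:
r = -35574 + 616*I*√66 (r = -154*(-5 + (√(-66) - 59)*(-4)) = -154*(-5 + (I*√66 - 59)*(-4)) = -154*(-5 + (-59 + I*√66)*(-4)) = -154*(-5 + (236 - 4*I*√66)) = -154*(231 - 4*I*√66) = -35574 + 616*I*√66 ≈ -35574.0 + 5004.4*I)
(-53116/(-34346))/r = (-53116/(-34346))/(-35574 + 616*I*√66) = (-53116*(-1/34346))/(-35574 + 616*I*√66) = 26558/(17173*(-35574 + 616*I*√66))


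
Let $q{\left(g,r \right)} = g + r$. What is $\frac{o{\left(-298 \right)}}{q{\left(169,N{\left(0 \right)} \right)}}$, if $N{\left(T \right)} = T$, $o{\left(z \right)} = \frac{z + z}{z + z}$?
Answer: $\frac{1}{169} \approx 0.0059172$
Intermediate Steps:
$o{\left(z \right)} = 1$ ($o{\left(z \right)} = \frac{2 z}{2 z} = 2 z \frac{1}{2 z} = 1$)
$\frac{o{\left(-298 \right)}}{q{\left(169,N{\left(0 \right)} \right)}} = 1 \frac{1}{169 + 0} = 1 \cdot \frac{1}{169} = \frac{1}{169}$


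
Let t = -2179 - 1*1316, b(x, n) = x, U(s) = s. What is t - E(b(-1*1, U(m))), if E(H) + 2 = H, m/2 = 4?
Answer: -3492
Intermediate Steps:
m = 8 (m = 2*4 = 8)
E(H) = -2 + H
t = -3495 (t = -2179 - 1316 = -3495)
t - E(b(-1*1, U(m))) = -3495 - (-2 - 1*1) = -3495 - (-2 - 1) = -3495 - 1*(-3) = -3495 + 3 = -3492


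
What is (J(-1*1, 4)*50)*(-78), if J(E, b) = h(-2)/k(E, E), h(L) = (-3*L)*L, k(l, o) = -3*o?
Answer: 15600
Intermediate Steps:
h(L) = -3*L²
J(E, b) = 4/E (J(E, b) = (-3*(-2)²)/((-3*E)) = (-3*4)*(-1/(3*E)) = -(-4)/E = 4/E)
(J(-1*1, 4)*50)*(-78) = ((4/((-1*1)))*50)*(-78) = ((4/(-1))*50)*(-78) = ((4*(-1))*50)*(-78) = -4*50*(-78) = -200*(-78) = 15600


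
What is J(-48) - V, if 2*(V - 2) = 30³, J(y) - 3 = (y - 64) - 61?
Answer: -13672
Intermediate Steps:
J(y) = -122 + y (J(y) = 3 + ((y - 64) - 61) = 3 + ((-64 + y) - 61) = 3 + (-125 + y) = -122 + y)
V = 13502 (V = 2 + (½)*30³ = 2 + (½)*27000 = 2 + 13500 = 13502)
J(-48) - V = (-122 - 48) - 1*13502 = -170 - 13502 = -13672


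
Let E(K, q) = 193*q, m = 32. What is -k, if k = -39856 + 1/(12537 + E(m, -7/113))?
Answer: 56409392367/1415330 ≈ 39856.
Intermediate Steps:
k = -56409392367/1415330 (k = -39856 + 1/(12537 + 193*(-7/113)) = -39856 + 1/(12537 - 1351/113) = -39856 + 1/(1415330/113) = -39856 + 113/1415330 = -56409392367/1415330 ≈ -39856.)
-k = -1*(-56409392367/1415330) = 56409392367/1415330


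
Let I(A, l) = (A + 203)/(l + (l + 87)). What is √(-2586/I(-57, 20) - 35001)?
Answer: 2*I*√49626933/73 ≈ 193.0*I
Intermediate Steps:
I(A, l) = (203 + A)/(87 + 2*l) (I(A, l) = (203 + A)/(l + (87 + l)) = (203 + A)/(87 + 2*l))
√(-2586/I(-57, 20) - 35001) = √(-2586*(87 + 2*20)/(203 - 57) - 35001) = √(-2586/(146/(87 + 40)) - 35001) = √(-2586/(146/127) - 35001) = √(-2586/((1/127)*146) - 35001) = √(-2586/146/127 - 35001) = √(-2586*127/146 - 35001) = √(-164211/73 - 35001) = √(-2719284/73) = 2*I*√49626933/73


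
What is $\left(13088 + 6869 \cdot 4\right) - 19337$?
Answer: $21227$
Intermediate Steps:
$\left(13088 + 6869 \cdot 4\right) - 19337 = \left(13088 + 27476\right) - 19337 = 40564 - 19337 = 21227$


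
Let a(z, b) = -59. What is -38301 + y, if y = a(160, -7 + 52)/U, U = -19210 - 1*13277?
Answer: -1244284528/32487 ≈ -38301.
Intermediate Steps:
U = -32487 (U = -19210 - 13277 = -32487)
y = 59/32487 (y = -59/(-32487) = -59*(-1/32487) = 59/32487 ≈ 0.0018161)
-38301 + y = -38301 + 59/32487 = -1244284528/32487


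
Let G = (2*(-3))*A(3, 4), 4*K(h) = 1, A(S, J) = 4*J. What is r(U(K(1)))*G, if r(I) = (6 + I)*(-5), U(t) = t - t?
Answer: 2880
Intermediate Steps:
K(h) = 1/4 (K(h) = (1/4)*1 = 1/4)
U(t) = 0
r(I) = -30 - 5*I
G = -96 (G = (2*(-3))*(4*4) = -6*16 = -96)
r(U(K(1)))*G = (-30 - 5*0)*(-96) = (-30 + 0)*(-96) = -30*(-96) = 2880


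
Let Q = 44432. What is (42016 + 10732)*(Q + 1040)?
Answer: 2398557056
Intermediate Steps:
(42016 + 10732)*(Q + 1040) = (42016 + 10732)*(44432 + 1040) = 52748*45472 = 2398557056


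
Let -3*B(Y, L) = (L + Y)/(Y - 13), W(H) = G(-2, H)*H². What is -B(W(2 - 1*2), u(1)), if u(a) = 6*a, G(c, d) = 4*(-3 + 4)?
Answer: -2/13 ≈ -0.15385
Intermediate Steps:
G(c, d) = 4 (G(c, d) = 4*1 = 4)
W(H) = 4*H²
B(Y, L) = -(L + Y)/(3*(-13 + Y)) (B(Y, L) = -(L + Y)/(3*(Y - 13)) = -(L + Y)/(3*(-13 + Y)))
-B(W(2 - 1*2), u(1)) = -(-6 - 4*(2 - 1*2)²)/(3*(-13 + 4*(2 - 1*2)²)) = -(-1*6 - 4*(2 - 2)²)/(3*(-13 + 4*(2 - 2)²)) = -(-6 - 4*0²)/(3*(-13 + 4*0²)) = -(-6 - 4*0)/(3*(-13 + 4*0)) = -(-6 - 1*0)/(3*(-13 + 0)) = -(-6 + 0)/(3*(-13)) = -(-1)*(-6)/(3*13) = -1*2/13 = -2/13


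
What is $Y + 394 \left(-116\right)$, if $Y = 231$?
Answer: $-45473$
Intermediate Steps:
$Y + 394 \left(-116\right) = 231 + 394 \left(-116\right) = 231 - 45704 = -45473$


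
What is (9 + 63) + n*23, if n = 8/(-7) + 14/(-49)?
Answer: 274/7 ≈ 39.143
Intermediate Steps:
n = -10/7 (n = 8*(-⅐) + 14*(-1/49) = -8/7 - 2/7 = -10/7 ≈ -1.4286)
(9 + 63) + n*23 = (9 + 63) - 10/7*23 = 72 - 230/7 = 274/7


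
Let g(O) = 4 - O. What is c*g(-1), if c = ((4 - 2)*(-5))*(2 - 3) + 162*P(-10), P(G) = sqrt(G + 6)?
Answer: 50 + 1620*I ≈ 50.0 + 1620.0*I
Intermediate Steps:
P(G) = sqrt(6 + G)
c = 10 + 324*I (c = ((4 - 2)*(-5))*(2 - 3) + 162*sqrt(6 - 10) = (2*(-5))*(-1) + 162*sqrt(-4) = -10*(-1) + 162*(2*I) = 10 + 324*I ≈ 10.0 + 324.0*I)
c*g(-1) = (10 + 324*I)*(4 - 1*(-1)) = (10 + 324*I)*(4 + 1) = (10 + 324*I)*5 = 50 + 1620*I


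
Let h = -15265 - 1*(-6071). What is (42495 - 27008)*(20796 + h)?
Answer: 179680174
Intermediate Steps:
h = -9194 (h = -15265 + 6071 = -9194)
(42495 - 27008)*(20796 + h) = (42495 - 27008)*(20796 - 9194) = 15487*11602 = 179680174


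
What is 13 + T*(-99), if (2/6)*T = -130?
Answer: 38623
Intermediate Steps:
T = -390 (T = 3*(-130) = -390)
13 + T*(-99) = 13 - 390*(-99) = 13 + 38610 = 38623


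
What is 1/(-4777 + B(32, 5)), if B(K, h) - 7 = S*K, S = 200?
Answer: 1/1630 ≈ 0.00061350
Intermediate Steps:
B(K, h) = 7 + 200*K
1/(-4777 + B(32, 5)) = 1/(-4777 + (7 + 200*32)) = 1/(-4777 + (7 + 6400)) = 1/(-4777 + 6407) = 1/1630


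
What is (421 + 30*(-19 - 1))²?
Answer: 32041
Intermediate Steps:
(421 + 30*(-19 - 1))² = (421 + 30*(-20))² = (421 - 600)² = (-179)² = 32041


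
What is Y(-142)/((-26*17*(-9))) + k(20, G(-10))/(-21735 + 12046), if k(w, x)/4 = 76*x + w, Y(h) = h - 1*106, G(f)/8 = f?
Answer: 47011924/19271421 ≈ 2.4395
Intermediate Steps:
G(f) = 8*f
Y(h) = -106 + h (Y(h) = h - 106 = -106 + h)
k(w, x) = 4*w + 304*x (k(w, x) = 4*(76*x + w) = 4*(w + 76*x) = 4*w + 304*x)
Y(-142)/((-26*17*(-9))) + k(20, G(-10))/(-21735 + 12046) = (-106 - 142)/((-26*17*(-9))) + (4*20 + 304*(8*(-10)))/(-21735 + 12046) = -248/((-442*(-9))) + (80 + 304*(-80))/(-9689) = -248/3978 + (80 - 24320)*(-1/9689) = -248*1/3978 - 24240*(-1/9689) = -124/1989 + 24240/9689 = 47011924/19271421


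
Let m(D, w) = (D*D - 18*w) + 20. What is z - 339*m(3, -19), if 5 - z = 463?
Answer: -126227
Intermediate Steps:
z = -458 (z = 5 - 1*463 = 5 - 463 = -458)
m(D, w) = 20 + D² - 18*w (m(D, w) = (D² - 18*w) + 20 = 20 + D² - 18*w)
z - 339*m(3, -19) = -458 - 339*(20 + 3² - 18*(-19)) = -458 - 339*(20 + 9 + 342) = -458 - 339*371 = -458 - 125769 = -126227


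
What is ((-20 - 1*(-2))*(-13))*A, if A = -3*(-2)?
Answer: 1404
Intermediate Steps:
A = 6
((-20 - 1*(-2))*(-13))*A = ((-20 - 1*(-2))*(-13))*6 = ((-20 + 2)*(-13))*6 = -18*(-13)*6 = 234*6 = 1404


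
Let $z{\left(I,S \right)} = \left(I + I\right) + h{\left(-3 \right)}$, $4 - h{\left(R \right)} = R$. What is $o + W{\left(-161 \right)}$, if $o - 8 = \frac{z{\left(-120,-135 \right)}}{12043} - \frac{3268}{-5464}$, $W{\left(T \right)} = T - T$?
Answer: $\frac{141126757}{16450738} \approx 8.5788$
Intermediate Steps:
$W{\left(T \right)} = 0$
$h{\left(R \right)} = 4 - R$
$z{\left(I,S \right)} = 7 + 2 I$ ($z{\left(I,S \right)} = \left(I + I\right) + \left(4 - -3\right) = 2 I + \left(4 + 3\right) = 2 I + 7 = 7 + 2 I$)
$o = \frac{141126757}{16450738}$ ($o = 8 + \left(\frac{7 + 2 \left(-120\right)}{12043} - \frac{3268}{-5464}\right) = 8 + \left(\left(7 - 240\right) \frac{1}{12043} - - \frac{817}{1366}\right) = 8 + \left(\left(-233\right) \frac{1}{12043} + \frac{817}{1366}\right) = 8 + \left(- \frac{233}{12043} + \frac{817}{1366}\right) = 8 + \frac{9520853}{16450738} = \frac{141126757}{16450738} \approx 8.5788$)
$o + W{\left(-161 \right)} = \frac{141126757}{16450738} + 0 = \frac{141126757}{16450738}$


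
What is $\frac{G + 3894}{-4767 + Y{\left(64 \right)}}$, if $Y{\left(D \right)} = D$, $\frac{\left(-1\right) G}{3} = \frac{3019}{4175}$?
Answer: $- \frac{16248393}{19635025} \approx -0.82752$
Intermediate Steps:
$G = - \frac{9057}{4175}$ ($G = - 3 \cdot \frac{3019}{4175} = - 3 \cdot 3019 \cdot \frac{1}{4175} = \left(-3\right) \frac{3019}{4175} = - \frac{9057}{4175} \approx -2.1693$)
$\frac{G + 3894}{-4767 + Y{\left(64 \right)}} = \frac{- \frac{9057}{4175} + 3894}{-4767 + 64} = \frac{16248393}{4175 \left(-4703\right)} = \frac{16248393}{4175} \left(- \frac{1}{4703}\right) = - \frac{16248393}{19635025}$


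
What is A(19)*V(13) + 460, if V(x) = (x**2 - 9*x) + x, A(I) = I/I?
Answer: 525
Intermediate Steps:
A(I) = 1
V(x) = x**2 - 8*x
A(19)*V(13) + 460 = 1*(13*(-8 + 13)) + 460 = 1*(13*5) + 460 = 1*65 + 460 = 65 + 460 = 525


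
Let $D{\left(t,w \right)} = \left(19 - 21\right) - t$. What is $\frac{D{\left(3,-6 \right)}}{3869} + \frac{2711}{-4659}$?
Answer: $- \frac{10512154}{18025671} \approx -0.58318$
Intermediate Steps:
$D{\left(t,w \right)} = -2 - t$ ($D{\left(t,w \right)} = \left(19 - 21\right) - t = -2 - t$)
$\frac{D{\left(3,-6 \right)}}{3869} + \frac{2711}{-4659} = \frac{-2 - 3}{3869} + \frac{2711}{-4659} = \left(-2 - 3\right) \frac{1}{3869} + 2711 \left(- \frac{1}{4659}\right) = \left(-5\right) \frac{1}{3869} - \frac{2711}{4659} = - \frac{5}{3869} - \frac{2711}{4659} = - \frac{10512154}{18025671}$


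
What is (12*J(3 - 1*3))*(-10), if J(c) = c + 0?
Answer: 0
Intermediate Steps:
J(c) = c
(12*J(3 - 1*3))*(-10) = (12*(3 - 1*3))*(-10) = (12*(3 - 3))*(-10) = (12*0)*(-10) = 0*(-10) = 0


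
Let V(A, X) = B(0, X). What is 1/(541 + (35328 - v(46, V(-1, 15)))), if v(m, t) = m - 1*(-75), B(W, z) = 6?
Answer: 1/35748 ≈ 2.7974e-5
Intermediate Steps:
V(A, X) = 6
v(m, t) = 75 + m (v(m, t) = m + 75 = 75 + m)
1/(541 + (35328 - v(46, V(-1, 15)))) = 1/(541 + (35328 - (75 + 46))) = 1/(541 + (35328 - 1*121)) = 1/(541 + (35328 - 121)) = 1/(541 + 35207) = 1/35748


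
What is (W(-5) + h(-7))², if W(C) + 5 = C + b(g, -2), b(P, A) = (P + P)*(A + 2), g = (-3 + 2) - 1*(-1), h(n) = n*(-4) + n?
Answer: 121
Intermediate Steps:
h(n) = -3*n (h(n) = -4*n + n = -3*n)
g = 0 (g = -1 + 1 = 0)
b(P, A) = 2*P*(2 + A) (b(P, A) = (2*P)*(2 + A) = 2*P*(2 + A))
W(C) = -5 + C (W(C) = -5 + (C + 2*0*(2 - 2)) = -5 + (C + 2*0*0) = -5 + (C + 0) = -5 + C)
(W(-5) + h(-7))² = ((-5 - 5) - 3*(-7))² = (-10 + 21)² = 11² = 121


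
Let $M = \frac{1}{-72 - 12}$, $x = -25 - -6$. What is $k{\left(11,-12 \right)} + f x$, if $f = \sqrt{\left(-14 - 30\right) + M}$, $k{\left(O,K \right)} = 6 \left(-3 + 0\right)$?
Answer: $-18 - \frac{19 i \sqrt{77637}}{42} \approx -18.0 - 126.05 i$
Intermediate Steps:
$k{\left(O,K \right)} = -18$ ($k{\left(O,K \right)} = 6 \left(-3\right) = -18$)
$x = -19$ ($x = -25 + 6 = -19$)
$M = - \frac{1}{84}$ ($M = \frac{1}{-84} = - \frac{1}{84} \approx -0.011905$)
$f = \frac{i \sqrt{77637}}{42}$ ($f = \sqrt{\left(-14 - 30\right) - \frac{1}{84}} = \sqrt{-44 - \frac{1}{84}} = \sqrt{- \frac{3697}{84}} = \frac{i \sqrt{77637}}{42} \approx 6.6341 i$)
$k{\left(11,-12 \right)} + f x = -18 + \frac{i \sqrt{77637}}{42} \left(-19\right) = -18 - \frac{19 i \sqrt{77637}}{42}$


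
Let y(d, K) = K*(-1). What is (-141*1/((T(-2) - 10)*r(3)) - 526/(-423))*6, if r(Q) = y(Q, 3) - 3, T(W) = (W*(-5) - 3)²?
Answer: 20303/1833 ≈ 11.076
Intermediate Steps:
y(d, K) = -K
T(W) = (-3 - 5*W)² (T(W) = (-5*W - 3)² = (-3 - 5*W)²)
r(Q) = -6 (r(Q) = -1*3 - 3 = -3 - 3 = -6)
(-141*1/((T(-2) - 10)*r(3)) - 526/(-423))*6 = (-141*(-1/(6*((3 + 5*(-2))² - 10))) - 526/(-423))*6 = (-141*(-1/(6*((3 - 10)² - 10))) - 526*(-1/423))*6 = (-141*(-1/(6*((-7)² - 10))) + 526/423)*6 = (-141*(-1/(6*(49 - 10))) + 526/423)*6 = (-141/((-6*39)) + 526/423)*6 = (-141/(-234) + 526/423)*6 = (-141*(-1/234) + 526/423)*6 = (47/78 + 526/423)*6 = (20303/10998)*6 = 20303/1833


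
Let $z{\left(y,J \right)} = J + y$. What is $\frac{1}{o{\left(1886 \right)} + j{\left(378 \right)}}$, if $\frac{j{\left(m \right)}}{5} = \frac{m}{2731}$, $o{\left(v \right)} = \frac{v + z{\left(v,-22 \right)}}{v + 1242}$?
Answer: $\frac{4271284}{8076585} \approx 0.52885$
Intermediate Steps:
$o{\left(v \right)} = \frac{-22 + 2 v}{1242 + v}$ ($o{\left(v \right)} = \frac{v + \left(-22 + v\right)}{v + 1242} = \frac{-22 + 2 v}{1242 + v}$)
$j{\left(m \right)} = \frac{5 m}{2731}$ ($j{\left(m \right)} = 5 \frac{m}{2731} = \frac{5 m}{2731}$)
$\frac{1}{o{\left(1886 \right)} + j{\left(378 \right)}} = \frac{1}{\frac{2 \left(-11 + 1886\right)}{1242 + 1886} + \frac{5}{2731} \cdot 378} = \frac{1}{2 \cdot \frac{1}{3128} \cdot 1875 + \frac{1890}{2731}} = \frac{1}{\frac{1875}{1564} + \frac{1890}{2731}} = \frac{1}{\frac{8076585}{4271284}} = \frac{4271284}{8076585}$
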